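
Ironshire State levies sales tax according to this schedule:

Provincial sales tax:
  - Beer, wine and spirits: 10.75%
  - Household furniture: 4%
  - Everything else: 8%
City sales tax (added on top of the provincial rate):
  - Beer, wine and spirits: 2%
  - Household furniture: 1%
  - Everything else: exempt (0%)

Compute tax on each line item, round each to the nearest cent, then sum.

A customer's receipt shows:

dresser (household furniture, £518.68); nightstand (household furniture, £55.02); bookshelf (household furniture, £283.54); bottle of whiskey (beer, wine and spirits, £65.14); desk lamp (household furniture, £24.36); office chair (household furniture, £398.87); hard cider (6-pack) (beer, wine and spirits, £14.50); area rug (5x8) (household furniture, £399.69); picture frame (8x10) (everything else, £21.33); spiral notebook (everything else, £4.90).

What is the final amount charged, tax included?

£1882.29

Dresser £518.68: household furniture → 4% + 1% city = 5% → £25.93
Nightstand £55.02: household furniture → 4% + 1% city = 5% → £2.75
Bookshelf £283.54: household furniture → 4% + 1% city = 5% → £14.18
Bottle of whiskey £65.14: beer, wine and spirits → 10.75% + 2% city = 12.75% → £8.31
Desk lamp £24.36: household furniture → 4% + 1% city = 5% → £1.22
Office chair £398.87: household furniture → 4% + 1% city = 5% → £19.94
Hard cider (6-pack) £14.50: beer, wine and spirits → 10.75% + 2% city = 12.75% → £1.85
Area rug (5x8) £399.69: household furniture → 4% + 1% city = 5% → £19.98
Picture frame (8x10) £21.33: everything else → 8% + 0% city = 8% → £1.71
Spiral notebook £4.90: everything else → 8% + 0% city = 8% → £0.39
Subtotal = £1786.03; tax = £96.26; total due = £1882.29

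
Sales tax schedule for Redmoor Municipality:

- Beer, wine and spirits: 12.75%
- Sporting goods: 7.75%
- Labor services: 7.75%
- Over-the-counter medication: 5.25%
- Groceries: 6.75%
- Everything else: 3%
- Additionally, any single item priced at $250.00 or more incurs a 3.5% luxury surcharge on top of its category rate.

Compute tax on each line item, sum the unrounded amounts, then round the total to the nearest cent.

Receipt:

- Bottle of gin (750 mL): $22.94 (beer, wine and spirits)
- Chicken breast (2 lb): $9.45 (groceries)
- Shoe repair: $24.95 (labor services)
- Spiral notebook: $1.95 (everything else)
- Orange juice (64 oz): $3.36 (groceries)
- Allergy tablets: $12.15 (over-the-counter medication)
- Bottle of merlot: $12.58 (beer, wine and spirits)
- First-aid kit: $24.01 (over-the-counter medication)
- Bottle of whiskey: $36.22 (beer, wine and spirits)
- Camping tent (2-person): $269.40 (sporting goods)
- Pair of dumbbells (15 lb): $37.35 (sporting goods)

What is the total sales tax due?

Bottle of gin (750 mL) $22.94: beer, wine and spirits → 12.75% → $2.92485
Chicken breast (2 lb) $9.45: groceries → 6.75% → $0.637875
Shoe repair $24.95: labor services → 7.75% → $1.933625
Spiral notebook $1.95: everything else → 3% → $0.0585
Orange juice (64 oz) $3.36: groceries → 6.75% → $0.2268
Allergy tablets $12.15: over-the-counter medication → 5.25% → $0.637875
Bottle of merlot $12.58: beer, wine and spirits → 12.75% → $1.60395
First-aid kit $24.01: over-the-counter medication → 5.25% → $1.260525
Bottle of whiskey $36.22: beer, wine and spirits → 12.75% → $4.61805
Camping tent (2-person) $269.40: sporting goods → 7.75% + 3.5% surcharge = 11.25% → $30.3075
Pair of dumbbells (15 lb) $37.35: sporting goods → 7.75% → $2.894625
Unrounded tax sum = $47.104175 → $47.10

$47.10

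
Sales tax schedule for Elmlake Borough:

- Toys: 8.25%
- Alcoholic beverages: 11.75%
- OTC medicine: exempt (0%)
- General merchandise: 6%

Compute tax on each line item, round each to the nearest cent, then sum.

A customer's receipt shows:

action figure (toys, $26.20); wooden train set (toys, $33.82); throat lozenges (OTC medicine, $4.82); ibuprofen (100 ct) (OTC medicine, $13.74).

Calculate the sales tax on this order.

Action figure $26.20: toys → 8.25% → $2.16
Wooden train set $33.82: toys → 8.25% → $2.79
Throat lozenges $4.82: OTC medicine → 0% → $0.00
Ibuprofen (100 ct) $13.74: OTC medicine → 0% → $0.00
Total tax = $2.16 + $2.79 = $4.95

$4.95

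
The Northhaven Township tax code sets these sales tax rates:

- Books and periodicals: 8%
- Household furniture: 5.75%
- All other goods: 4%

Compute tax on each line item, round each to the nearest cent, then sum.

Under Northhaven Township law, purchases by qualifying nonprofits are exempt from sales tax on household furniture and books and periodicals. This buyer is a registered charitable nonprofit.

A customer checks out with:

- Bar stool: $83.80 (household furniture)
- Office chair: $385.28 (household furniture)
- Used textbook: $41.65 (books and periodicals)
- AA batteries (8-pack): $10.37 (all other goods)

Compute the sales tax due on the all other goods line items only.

AA batteries (8-pack) $10.37: all other goods → 4% → $0.41
Tax on all other goods = $0.41

$0.41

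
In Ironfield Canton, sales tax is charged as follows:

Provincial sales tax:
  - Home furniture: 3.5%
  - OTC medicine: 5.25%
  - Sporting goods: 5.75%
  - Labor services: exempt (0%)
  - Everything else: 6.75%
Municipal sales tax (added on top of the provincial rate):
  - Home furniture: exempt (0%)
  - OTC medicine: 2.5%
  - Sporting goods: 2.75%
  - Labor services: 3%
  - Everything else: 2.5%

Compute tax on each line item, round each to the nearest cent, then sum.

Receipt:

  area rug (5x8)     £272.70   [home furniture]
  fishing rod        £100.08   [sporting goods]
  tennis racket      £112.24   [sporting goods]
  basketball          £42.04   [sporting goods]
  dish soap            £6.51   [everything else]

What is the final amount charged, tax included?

£565.33

Area rug (5x8) £272.70: home furniture → 3.5% + 0% municipal = 3.5% → £9.54
Fishing rod £100.08: sporting goods → 5.75% + 2.75% municipal = 8.5% → £8.51
Tennis racket £112.24: sporting goods → 5.75% + 2.75% municipal = 8.5% → £9.54
Basketball £42.04: sporting goods → 5.75% + 2.75% municipal = 8.5% → £3.57
Dish soap £6.51: everything else → 6.75% + 2.5% municipal = 9.25% → £0.60
Subtotal = £533.57; tax = £31.76; total due = £565.33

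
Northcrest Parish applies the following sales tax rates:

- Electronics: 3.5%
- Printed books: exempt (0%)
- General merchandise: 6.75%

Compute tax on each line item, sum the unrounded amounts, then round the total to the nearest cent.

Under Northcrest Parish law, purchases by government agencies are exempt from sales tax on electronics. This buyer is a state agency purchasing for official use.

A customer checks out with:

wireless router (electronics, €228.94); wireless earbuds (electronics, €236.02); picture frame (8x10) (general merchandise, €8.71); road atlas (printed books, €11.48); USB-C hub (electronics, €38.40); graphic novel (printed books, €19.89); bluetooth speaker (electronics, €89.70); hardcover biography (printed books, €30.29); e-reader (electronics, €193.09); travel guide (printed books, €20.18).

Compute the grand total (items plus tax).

Wireless router €228.94: electronics, buyer-exempt → 0% → €0.00
Wireless earbuds €236.02: electronics, buyer-exempt → 0% → €0.00
Picture frame (8x10) €8.71: general merchandise → 6.75% → €0.587925
Road atlas €11.48: printed books → 0% → €0.00
USB-C hub €38.40: electronics, buyer-exempt → 0% → €0.00
Graphic novel €19.89: printed books → 0% → €0.00
Bluetooth speaker €89.70: electronics, buyer-exempt → 0% → €0.00
Hardcover biography €30.29: printed books → 0% → €0.00
E-reader €193.09: electronics, buyer-exempt → 0% → €0.00
Travel guide €20.18: printed books → 0% → €0.00
Subtotal = €876.70; unrounded tax = €0.587925 → €0.59; total due = €877.29

€877.29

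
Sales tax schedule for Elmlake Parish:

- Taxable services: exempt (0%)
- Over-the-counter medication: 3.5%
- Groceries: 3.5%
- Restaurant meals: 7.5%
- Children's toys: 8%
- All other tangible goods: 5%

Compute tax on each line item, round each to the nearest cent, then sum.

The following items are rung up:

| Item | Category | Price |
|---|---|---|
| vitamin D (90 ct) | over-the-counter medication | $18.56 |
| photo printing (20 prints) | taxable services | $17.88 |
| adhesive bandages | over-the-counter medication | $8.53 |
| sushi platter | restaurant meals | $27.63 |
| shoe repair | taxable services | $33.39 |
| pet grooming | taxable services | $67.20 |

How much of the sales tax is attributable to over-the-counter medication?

$0.95

Vitamin D (90 ct) $18.56: over-the-counter medication → 3.5% → $0.65
Adhesive bandages $8.53: over-the-counter medication → 3.5% → $0.30
Tax on over-the-counter medication = $0.65 + $0.30 = $0.95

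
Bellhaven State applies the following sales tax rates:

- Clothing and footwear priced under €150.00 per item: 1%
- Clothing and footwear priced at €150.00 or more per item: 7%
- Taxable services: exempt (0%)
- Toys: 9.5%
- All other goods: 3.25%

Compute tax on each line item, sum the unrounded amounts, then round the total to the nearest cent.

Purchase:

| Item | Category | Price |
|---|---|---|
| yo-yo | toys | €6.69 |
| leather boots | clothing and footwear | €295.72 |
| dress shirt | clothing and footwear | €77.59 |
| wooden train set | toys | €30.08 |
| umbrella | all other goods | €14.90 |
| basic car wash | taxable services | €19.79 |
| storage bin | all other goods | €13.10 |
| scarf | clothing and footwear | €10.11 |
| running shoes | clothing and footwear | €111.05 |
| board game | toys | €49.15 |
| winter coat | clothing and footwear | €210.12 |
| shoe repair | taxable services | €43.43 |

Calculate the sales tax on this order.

Yo-yo €6.69: toys → 9.5% → €0.63555
Leather boots €295.72: clothing and footwear, €150.00 or more → 7% → €20.7004
Dress shirt €77.59: clothing and footwear, under €150.00 → 1% → €0.7759
Wooden train set €30.08: toys → 9.5% → €2.8576
Umbrella €14.90: all other goods → 3.25% → €0.48425
Basic car wash €19.79: taxable services → 0% → €0.00
Storage bin €13.10: all other goods → 3.25% → €0.42575
Scarf €10.11: clothing and footwear, under €150.00 → 1% → €0.1011
Running shoes €111.05: clothing and footwear, under €150.00 → 1% → €1.1105
Board game €49.15: toys → 9.5% → €4.66925
Winter coat €210.12: clothing and footwear, €150.00 or more → 7% → €14.7084
Shoe repair €43.43: taxable services → 0% → €0.00
Unrounded tax sum = €46.4687 → €46.47

€46.47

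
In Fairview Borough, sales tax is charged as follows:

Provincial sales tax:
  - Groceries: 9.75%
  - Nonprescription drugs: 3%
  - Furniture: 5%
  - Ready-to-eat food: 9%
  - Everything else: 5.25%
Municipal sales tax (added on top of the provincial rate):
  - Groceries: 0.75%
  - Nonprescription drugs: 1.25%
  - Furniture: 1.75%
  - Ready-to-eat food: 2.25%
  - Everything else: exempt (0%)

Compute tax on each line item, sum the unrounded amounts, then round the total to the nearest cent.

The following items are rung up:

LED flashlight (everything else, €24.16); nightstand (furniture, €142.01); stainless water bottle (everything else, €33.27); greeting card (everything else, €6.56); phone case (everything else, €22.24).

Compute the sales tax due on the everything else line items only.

LED flashlight €24.16: everything else → 5.25% + 0% municipal = 5.25% → €1.2684
Stainless water bottle €33.27: everything else → 5.25% + 0% municipal = 5.25% → €1.746675
Greeting card €6.56: everything else → 5.25% + 0% municipal = 5.25% → €0.3444
Phone case €22.24: everything else → 5.25% + 0% municipal = 5.25% → €1.1676
Tax on everything else: unrounded sum = €4.527075 → €4.53

€4.53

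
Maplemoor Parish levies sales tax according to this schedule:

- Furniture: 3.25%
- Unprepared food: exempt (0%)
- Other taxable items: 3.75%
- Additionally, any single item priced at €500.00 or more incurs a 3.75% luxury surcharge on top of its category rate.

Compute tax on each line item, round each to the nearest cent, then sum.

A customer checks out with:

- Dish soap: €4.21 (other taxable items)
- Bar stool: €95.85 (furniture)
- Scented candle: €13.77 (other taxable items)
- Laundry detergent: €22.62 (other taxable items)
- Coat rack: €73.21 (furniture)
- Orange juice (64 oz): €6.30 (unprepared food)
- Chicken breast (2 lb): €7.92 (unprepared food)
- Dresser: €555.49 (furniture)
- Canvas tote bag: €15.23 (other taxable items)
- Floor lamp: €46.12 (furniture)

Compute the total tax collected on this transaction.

Dish soap €4.21: other taxable items → 3.75% → €0.16
Bar stool €95.85: furniture → 3.25% → €3.12
Scented candle €13.77: other taxable items → 3.75% → €0.52
Laundry detergent €22.62: other taxable items → 3.75% → €0.85
Coat rack €73.21: furniture → 3.25% → €2.38
Orange juice (64 oz) €6.30: unprepared food → 0% → €0.00
Chicken breast (2 lb) €7.92: unprepared food → 0% → €0.00
Dresser €555.49: furniture → 3.25% + 3.75% surcharge = 7% → €38.88
Canvas tote bag €15.23: other taxable items → 3.75% → €0.57
Floor lamp €46.12: furniture → 3.25% → €1.50
Total tax = €0.16 + €3.12 + €0.52 + €0.85 + €2.38 + €38.88 + €0.57 + €1.50 = €47.98

€47.98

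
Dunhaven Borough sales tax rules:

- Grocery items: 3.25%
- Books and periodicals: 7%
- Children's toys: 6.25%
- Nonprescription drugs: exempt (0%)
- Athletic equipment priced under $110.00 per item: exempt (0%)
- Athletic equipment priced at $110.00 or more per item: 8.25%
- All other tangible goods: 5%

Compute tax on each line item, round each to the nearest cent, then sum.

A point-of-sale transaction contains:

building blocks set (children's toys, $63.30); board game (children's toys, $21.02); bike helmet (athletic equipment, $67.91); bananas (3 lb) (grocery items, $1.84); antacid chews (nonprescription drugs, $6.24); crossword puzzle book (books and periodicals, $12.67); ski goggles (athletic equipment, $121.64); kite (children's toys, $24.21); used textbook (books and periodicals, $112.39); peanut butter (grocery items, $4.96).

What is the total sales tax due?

Building blocks set $63.30: children's toys → 6.25% → $3.96
Board game $21.02: children's toys → 6.25% → $1.31
Bike helmet $67.91: athletic equipment, under $110.00 → 0% → $0.00
Bananas (3 lb) $1.84: grocery items → 3.25% → $0.06
Antacid chews $6.24: nonprescription drugs → 0% → $0.00
Crossword puzzle book $12.67: books and periodicals → 7% → $0.89
Ski goggles $121.64: athletic equipment, $110.00 or more → 8.25% → $10.04
Kite $24.21: children's toys → 6.25% → $1.51
Used textbook $112.39: books and periodicals → 7% → $7.87
Peanut butter $4.96: grocery items → 3.25% → $0.16
Total tax = $3.96 + $1.31 + $0.06 + $0.89 + $10.04 + $1.51 + $7.87 + $0.16 = $25.80

$25.80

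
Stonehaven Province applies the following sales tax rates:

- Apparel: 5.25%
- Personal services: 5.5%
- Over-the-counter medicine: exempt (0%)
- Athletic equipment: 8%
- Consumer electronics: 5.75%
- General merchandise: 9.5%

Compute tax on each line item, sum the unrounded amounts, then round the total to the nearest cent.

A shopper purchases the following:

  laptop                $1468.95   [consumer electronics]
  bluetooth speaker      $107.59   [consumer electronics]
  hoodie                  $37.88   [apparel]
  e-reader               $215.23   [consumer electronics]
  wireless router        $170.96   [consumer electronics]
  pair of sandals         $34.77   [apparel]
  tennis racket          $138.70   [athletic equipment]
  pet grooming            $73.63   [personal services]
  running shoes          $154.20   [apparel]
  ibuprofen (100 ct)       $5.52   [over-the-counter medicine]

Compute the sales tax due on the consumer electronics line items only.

$112.86

Laptop $1468.95: consumer electronics → 5.75% → $84.464625
Bluetooth speaker $107.59: consumer electronics → 5.75% → $6.186425
E-reader $215.23: consumer electronics → 5.75% → $12.375725
Wireless router $170.96: consumer electronics → 5.75% → $9.8302
Tax on consumer electronics: unrounded sum = $112.856975 → $112.86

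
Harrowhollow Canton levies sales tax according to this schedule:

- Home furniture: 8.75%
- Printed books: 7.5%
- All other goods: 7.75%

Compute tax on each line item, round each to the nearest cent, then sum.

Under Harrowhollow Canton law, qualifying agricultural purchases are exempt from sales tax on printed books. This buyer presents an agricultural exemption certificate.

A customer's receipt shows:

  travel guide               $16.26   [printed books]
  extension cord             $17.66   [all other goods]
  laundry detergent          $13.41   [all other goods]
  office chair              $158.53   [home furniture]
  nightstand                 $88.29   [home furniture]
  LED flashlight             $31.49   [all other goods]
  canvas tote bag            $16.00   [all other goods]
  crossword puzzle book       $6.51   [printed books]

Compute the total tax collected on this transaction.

Travel guide $16.26: printed books, buyer-exempt → 0% → $0.00
Extension cord $17.66: all other goods → 7.75% → $1.37
Laundry detergent $13.41: all other goods → 7.75% → $1.04
Office chair $158.53: home furniture → 8.75% → $13.87
Nightstand $88.29: home furniture → 8.75% → $7.73
LED flashlight $31.49: all other goods → 7.75% → $2.44
Canvas tote bag $16.00: all other goods → 7.75% → $1.24
Crossword puzzle book $6.51: printed books, buyer-exempt → 0% → $0.00
Total tax = $1.37 + $1.04 + $13.87 + $7.73 + $2.44 + $1.24 = $27.69

$27.69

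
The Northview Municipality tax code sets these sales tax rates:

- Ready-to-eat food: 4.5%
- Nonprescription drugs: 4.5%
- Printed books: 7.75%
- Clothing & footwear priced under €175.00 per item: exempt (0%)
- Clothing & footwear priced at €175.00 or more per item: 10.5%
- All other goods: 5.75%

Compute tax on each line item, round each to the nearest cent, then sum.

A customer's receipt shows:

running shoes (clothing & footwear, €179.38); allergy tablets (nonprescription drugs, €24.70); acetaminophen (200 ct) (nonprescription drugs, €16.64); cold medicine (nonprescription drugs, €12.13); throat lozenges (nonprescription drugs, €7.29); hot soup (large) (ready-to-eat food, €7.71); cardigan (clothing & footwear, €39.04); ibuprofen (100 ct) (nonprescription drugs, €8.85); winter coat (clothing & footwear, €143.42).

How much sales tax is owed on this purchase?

€22.32

Running shoes €179.38: clothing & footwear, €175.00 or more → 10.5% → €18.83
Allergy tablets €24.70: nonprescription drugs → 4.5% → €1.11
Acetaminophen (200 ct) €16.64: nonprescription drugs → 4.5% → €0.75
Cold medicine €12.13: nonprescription drugs → 4.5% → €0.55
Throat lozenges €7.29: nonprescription drugs → 4.5% → €0.33
Hot soup (large) €7.71: ready-to-eat food → 4.5% → €0.35
Cardigan €39.04: clothing & footwear, under €175.00 → 0% → €0.00
Ibuprofen (100 ct) €8.85: nonprescription drugs → 4.5% → €0.40
Winter coat €143.42: clothing & footwear, under €175.00 → 0% → €0.00
Total tax = €18.83 + €1.11 + €0.75 + €0.55 + €0.33 + €0.35 + €0.40 = €22.32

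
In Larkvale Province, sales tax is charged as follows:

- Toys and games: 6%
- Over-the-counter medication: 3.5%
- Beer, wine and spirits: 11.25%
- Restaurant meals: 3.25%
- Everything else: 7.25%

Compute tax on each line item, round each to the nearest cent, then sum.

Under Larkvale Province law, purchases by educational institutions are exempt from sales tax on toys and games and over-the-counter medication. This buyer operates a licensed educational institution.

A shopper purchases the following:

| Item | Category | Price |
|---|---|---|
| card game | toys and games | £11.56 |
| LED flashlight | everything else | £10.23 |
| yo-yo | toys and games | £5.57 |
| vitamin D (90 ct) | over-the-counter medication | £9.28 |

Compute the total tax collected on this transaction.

Card game £11.56: toys and games, buyer-exempt → 0% → £0.00
LED flashlight £10.23: everything else → 7.25% → £0.74
Yo-yo £5.57: toys and games, buyer-exempt → 0% → £0.00
Vitamin D (90 ct) £9.28: over-the-counter medication, buyer-exempt → 0% → £0.00
Total tax = £0.74

£0.74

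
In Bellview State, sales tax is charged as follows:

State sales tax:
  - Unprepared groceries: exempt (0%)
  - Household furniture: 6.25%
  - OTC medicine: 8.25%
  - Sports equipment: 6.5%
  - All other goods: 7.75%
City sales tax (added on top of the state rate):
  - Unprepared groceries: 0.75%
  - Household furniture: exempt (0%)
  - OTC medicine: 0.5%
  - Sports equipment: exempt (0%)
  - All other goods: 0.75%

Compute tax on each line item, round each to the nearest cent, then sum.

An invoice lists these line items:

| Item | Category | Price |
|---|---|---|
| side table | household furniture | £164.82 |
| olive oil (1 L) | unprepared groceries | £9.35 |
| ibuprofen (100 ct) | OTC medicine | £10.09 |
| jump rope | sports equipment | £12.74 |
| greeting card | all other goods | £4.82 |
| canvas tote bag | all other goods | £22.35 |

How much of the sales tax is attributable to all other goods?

Greeting card £4.82: all other goods → 7.75% + 0.75% city = 8.5% → £0.41
Canvas tote bag £22.35: all other goods → 7.75% + 0.75% city = 8.5% → £1.90
Tax on all other goods = £0.41 + £1.90 = £2.31

£2.31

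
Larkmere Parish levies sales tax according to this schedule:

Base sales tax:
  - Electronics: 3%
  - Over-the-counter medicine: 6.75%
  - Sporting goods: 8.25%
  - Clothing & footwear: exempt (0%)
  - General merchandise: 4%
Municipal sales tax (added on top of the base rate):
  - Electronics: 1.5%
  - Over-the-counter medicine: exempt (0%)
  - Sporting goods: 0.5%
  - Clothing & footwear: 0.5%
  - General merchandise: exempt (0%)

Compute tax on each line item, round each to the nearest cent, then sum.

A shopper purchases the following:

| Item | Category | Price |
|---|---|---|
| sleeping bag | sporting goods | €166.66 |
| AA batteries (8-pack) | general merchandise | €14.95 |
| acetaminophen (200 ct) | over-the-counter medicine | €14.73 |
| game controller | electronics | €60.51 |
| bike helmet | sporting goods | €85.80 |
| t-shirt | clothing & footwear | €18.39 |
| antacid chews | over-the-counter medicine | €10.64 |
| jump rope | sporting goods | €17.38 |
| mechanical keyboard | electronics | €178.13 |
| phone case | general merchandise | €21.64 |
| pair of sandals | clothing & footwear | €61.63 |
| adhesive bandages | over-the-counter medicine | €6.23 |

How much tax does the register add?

Sleeping bag €166.66: sporting goods → 8.25% + 0.5% municipal = 8.75% → €14.58
AA batteries (8-pack) €14.95: general merchandise → 4% + 0% municipal = 4% → €0.60
Acetaminophen (200 ct) €14.73: over-the-counter medicine → 6.75% + 0% municipal = 6.75% → €0.99
Game controller €60.51: electronics → 3% + 1.5% municipal = 4.5% → €2.72
Bike helmet €85.80: sporting goods → 8.25% + 0.5% municipal = 8.75% → €7.51
T-shirt €18.39: clothing & footwear → 0% + 0.5% municipal = 0.5% → €0.09
Antacid chews €10.64: over-the-counter medicine → 6.75% + 0% municipal = 6.75% → €0.72
Jump rope €17.38: sporting goods → 8.25% + 0.5% municipal = 8.75% → €1.52
Mechanical keyboard €178.13: electronics → 3% + 1.5% municipal = 4.5% → €8.02
Phone case €21.64: general merchandise → 4% + 0% municipal = 4% → €0.87
Pair of sandals €61.63: clothing & footwear → 0% + 0.5% municipal = 0.5% → €0.31
Adhesive bandages €6.23: over-the-counter medicine → 6.75% + 0% municipal = 6.75% → €0.42
Total tax = €14.58 + €0.60 + €0.99 + €2.72 + €7.51 + €0.09 + €0.72 + €1.52 + €8.02 + €0.87 + €0.31 + €0.42 = €38.35

€38.35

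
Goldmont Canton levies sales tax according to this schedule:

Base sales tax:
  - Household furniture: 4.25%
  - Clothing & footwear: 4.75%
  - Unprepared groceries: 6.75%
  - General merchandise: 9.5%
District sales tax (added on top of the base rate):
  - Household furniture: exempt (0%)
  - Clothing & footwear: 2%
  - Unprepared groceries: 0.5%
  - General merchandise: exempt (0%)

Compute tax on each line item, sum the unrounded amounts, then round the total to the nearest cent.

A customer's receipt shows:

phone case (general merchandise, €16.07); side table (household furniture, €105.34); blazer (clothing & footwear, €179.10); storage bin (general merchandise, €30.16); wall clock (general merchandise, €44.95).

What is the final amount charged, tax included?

€400.85

Phone case €16.07: general merchandise → 9.5% + 0% district = 9.5% → €1.52665
Side table €105.34: household furniture → 4.25% + 0% district = 4.25% → €4.47695
Blazer €179.10: clothing & footwear → 4.75% + 2% district = 6.75% → €12.08925
Storage bin €30.16: general merchandise → 9.5% + 0% district = 9.5% → €2.8652
Wall clock €44.95: general merchandise → 9.5% + 0% district = 9.5% → €4.27025
Subtotal = €375.62; unrounded tax = €25.2283 → €25.23; total due = €400.85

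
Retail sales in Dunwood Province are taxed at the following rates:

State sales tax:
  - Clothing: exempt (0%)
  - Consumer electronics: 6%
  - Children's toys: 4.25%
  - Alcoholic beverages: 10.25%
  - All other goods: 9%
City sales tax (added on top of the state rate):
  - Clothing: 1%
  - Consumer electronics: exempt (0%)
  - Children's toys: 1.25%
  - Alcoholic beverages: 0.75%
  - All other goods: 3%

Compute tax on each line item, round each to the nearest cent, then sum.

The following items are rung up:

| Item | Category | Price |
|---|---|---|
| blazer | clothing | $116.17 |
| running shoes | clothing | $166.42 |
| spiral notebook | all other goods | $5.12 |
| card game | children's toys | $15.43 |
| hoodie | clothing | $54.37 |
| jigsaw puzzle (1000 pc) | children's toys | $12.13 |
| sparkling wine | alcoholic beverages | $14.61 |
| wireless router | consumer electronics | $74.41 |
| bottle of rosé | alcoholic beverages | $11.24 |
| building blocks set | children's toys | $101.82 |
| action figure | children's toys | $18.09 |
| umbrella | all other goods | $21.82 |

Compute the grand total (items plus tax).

$633.64

Blazer $116.17: clothing → 0% + 1% city = 1% → $1.16
Running shoes $166.42: clothing → 0% + 1% city = 1% → $1.66
Spiral notebook $5.12: all other goods → 9% + 3% city = 12% → $0.61
Card game $15.43: children's toys → 4.25% + 1.25% city = 5.5% → $0.85
Hoodie $54.37: clothing → 0% + 1% city = 1% → $0.54
Jigsaw puzzle (1000 pc) $12.13: children's toys → 4.25% + 1.25% city = 5.5% → $0.67
Sparkling wine $14.61: alcoholic beverages → 10.25% + 0.75% city = 11% → $1.61
Wireless router $74.41: consumer electronics → 6% + 0% city = 6% → $4.46
Bottle of rosé $11.24: alcoholic beverages → 10.25% + 0.75% city = 11% → $1.24
Building blocks set $101.82: children's toys → 4.25% + 1.25% city = 5.5% → $5.60
Action figure $18.09: children's toys → 4.25% + 1.25% city = 5.5% → $0.99
Umbrella $21.82: all other goods → 9% + 3% city = 12% → $2.62
Subtotal = $611.63; tax = $22.01; total due = $633.64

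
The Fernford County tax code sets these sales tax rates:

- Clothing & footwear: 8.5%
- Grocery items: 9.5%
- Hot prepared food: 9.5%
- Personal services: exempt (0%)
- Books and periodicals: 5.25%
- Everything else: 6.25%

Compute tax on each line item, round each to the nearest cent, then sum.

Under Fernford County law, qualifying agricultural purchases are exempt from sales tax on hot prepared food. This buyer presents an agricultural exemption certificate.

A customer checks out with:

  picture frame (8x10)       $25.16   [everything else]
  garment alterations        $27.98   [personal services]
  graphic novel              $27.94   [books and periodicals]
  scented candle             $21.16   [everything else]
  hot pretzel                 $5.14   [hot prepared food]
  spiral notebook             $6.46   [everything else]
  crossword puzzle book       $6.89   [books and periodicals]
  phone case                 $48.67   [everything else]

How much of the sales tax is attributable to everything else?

Picture frame (8x10) $25.16: everything else → 6.25% → $1.57
Scented candle $21.16: everything else → 6.25% → $1.32
Spiral notebook $6.46: everything else → 6.25% → $0.40
Phone case $48.67: everything else → 6.25% → $3.04
Tax on everything else = $1.57 + $1.32 + $0.40 + $3.04 = $6.33

$6.33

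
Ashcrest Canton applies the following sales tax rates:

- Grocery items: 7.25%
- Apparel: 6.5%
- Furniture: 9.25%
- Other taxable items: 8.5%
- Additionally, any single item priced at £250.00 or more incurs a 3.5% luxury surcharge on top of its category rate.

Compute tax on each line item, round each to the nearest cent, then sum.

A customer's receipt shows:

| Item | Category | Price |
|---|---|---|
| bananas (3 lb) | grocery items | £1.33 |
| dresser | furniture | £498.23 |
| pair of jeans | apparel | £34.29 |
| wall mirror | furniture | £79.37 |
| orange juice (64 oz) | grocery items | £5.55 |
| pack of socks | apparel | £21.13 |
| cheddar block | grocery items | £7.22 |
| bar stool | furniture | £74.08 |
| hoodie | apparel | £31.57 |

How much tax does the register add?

£84.38

Bananas (3 lb) £1.33: grocery items → 7.25% → £0.10
Dresser £498.23: furniture → 9.25% + 3.5% surcharge = 12.75% → £63.52
Pair of jeans £34.29: apparel → 6.5% → £2.23
Wall mirror £79.37: furniture → 9.25% → £7.34
Orange juice (64 oz) £5.55: grocery items → 7.25% → £0.40
Pack of socks £21.13: apparel → 6.5% → £1.37
Cheddar block £7.22: grocery items → 7.25% → £0.52
Bar stool £74.08: furniture → 9.25% → £6.85
Hoodie £31.57: apparel → 6.5% → £2.05
Total tax = £0.10 + £63.52 + £2.23 + £7.34 + £0.40 + £1.37 + £0.52 + £6.85 + £2.05 = £84.38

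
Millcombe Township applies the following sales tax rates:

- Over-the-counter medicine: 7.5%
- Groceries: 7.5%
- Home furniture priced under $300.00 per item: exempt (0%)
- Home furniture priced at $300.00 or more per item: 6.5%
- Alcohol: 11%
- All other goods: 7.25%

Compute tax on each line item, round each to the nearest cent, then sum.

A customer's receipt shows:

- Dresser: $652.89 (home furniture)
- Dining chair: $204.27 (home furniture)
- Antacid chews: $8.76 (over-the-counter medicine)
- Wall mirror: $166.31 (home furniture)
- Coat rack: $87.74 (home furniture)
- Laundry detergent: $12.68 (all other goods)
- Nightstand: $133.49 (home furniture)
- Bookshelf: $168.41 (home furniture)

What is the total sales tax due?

Dresser $652.89: home furniture, $300.00 or more → 6.5% → $42.44
Dining chair $204.27: home furniture, under $300.00 → 0% → $0.00
Antacid chews $8.76: over-the-counter medicine → 7.5% → $0.66
Wall mirror $166.31: home furniture, under $300.00 → 0% → $0.00
Coat rack $87.74: home furniture, under $300.00 → 0% → $0.00
Laundry detergent $12.68: all other goods → 7.25% → $0.92
Nightstand $133.49: home furniture, under $300.00 → 0% → $0.00
Bookshelf $168.41: home furniture, under $300.00 → 0% → $0.00
Total tax = $42.44 + $0.66 + $0.92 = $44.02

$44.02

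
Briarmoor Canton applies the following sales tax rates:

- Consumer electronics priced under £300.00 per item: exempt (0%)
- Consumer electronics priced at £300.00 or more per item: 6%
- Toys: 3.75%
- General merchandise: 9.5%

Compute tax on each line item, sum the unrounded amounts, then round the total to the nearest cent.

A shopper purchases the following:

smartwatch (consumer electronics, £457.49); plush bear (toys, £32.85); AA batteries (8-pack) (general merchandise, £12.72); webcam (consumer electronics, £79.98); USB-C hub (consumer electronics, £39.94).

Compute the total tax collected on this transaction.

£29.89

Smartwatch £457.49: consumer electronics, £300.00 or more → 6% → £27.4494
Plush bear £32.85: toys → 3.75% → £1.231875
AA batteries (8-pack) £12.72: general merchandise → 9.5% → £1.2084
Webcam £79.98: consumer electronics, under £300.00 → 0% → £0.00
USB-C hub £39.94: consumer electronics, under £300.00 → 0% → £0.00
Unrounded tax sum = £29.889675 → £29.89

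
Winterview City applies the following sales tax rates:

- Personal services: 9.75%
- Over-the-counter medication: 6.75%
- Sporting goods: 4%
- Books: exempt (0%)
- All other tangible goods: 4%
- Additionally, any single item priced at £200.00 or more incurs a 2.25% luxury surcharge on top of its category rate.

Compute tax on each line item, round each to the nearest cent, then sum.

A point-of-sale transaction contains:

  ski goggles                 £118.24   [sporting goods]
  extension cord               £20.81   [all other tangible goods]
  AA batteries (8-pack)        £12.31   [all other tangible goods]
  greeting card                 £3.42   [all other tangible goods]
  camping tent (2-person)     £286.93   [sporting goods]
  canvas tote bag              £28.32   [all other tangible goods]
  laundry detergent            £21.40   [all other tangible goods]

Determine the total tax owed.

Ski goggles £118.24: sporting goods → 4% → £4.73
Extension cord £20.81: all other tangible goods → 4% → £0.83
AA batteries (8-pack) £12.31: all other tangible goods → 4% → £0.49
Greeting card £3.42: all other tangible goods → 4% → £0.14
Camping tent (2-person) £286.93: sporting goods → 4% + 2.25% surcharge = 6.25% → £17.93
Canvas tote bag £28.32: all other tangible goods → 4% → £1.13
Laundry detergent £21.40: all other tangible goods → 4% → £0.86
Total tax = £4.73 + £0.83 + £0.49 + £0.14 + £17.93 + £1.13 + £0.86 = £26.11

£26.11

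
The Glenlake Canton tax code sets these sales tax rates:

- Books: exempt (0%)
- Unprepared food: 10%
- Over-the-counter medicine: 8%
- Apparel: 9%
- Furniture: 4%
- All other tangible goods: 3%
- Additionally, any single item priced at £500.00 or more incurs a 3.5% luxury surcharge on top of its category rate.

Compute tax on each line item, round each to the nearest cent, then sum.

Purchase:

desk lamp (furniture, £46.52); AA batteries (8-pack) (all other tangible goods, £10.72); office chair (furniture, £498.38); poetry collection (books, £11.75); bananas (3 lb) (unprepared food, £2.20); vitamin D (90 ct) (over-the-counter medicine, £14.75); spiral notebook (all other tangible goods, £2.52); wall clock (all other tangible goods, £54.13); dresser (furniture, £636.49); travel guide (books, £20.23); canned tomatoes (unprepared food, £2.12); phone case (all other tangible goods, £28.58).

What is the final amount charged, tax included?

Desk lamp £46.52: furniture → 4% → £1.86
AA batteries (8-pack) £10.72: all other tangible goods → 3% → £0.32
Office chair £498.38: furniture → 4% → £19.94
Poetry collection £11.75: books → 0% → £0.00
Bananas (3 lb) £2.20: unprepared food → 10% → £0.22
Vitamin D (90 ct) £14.75: over-the-counter medicine → 8% → £1.18
Spiral notebook £2.52: all other tangible goods → 3% → £0.08
Wall clock £54.13: all other tangible goods → 3% → £1.62
Dresser £636.49: furniture → 4% + 3.5% surcharge = 7.5% → £47.74
Travel guide £20.23: books → 0% → £0.00
Canned tomatoes £2.12: unprepared food → 10% → £0.21
Phone case £28.58: all other tangible goods → 3% → £0.86
Subtotal = £1328.39; tax = £74.03; total due = £1402.42

£1402.42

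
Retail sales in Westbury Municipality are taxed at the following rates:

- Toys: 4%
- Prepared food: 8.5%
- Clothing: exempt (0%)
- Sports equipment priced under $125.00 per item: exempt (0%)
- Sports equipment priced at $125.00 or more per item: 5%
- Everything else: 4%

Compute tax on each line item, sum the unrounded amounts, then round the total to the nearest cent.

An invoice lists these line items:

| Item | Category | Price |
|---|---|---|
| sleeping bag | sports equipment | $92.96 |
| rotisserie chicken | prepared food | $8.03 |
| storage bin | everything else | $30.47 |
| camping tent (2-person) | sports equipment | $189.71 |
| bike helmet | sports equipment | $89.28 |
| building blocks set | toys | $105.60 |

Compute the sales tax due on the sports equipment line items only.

$9.49

Sleeping bag $92.96: sports equipment, under $125.00 → 0% → $0.00
Camping tent (2-person) $189.71: sports equipment, $125.00 or more → 5% → $9.4855
Bike helmet $89.28: sports equipment, under $125.00 → 0% → $0.00
Tax on sports equipment: unrounded sum = $9.4855 → $9.49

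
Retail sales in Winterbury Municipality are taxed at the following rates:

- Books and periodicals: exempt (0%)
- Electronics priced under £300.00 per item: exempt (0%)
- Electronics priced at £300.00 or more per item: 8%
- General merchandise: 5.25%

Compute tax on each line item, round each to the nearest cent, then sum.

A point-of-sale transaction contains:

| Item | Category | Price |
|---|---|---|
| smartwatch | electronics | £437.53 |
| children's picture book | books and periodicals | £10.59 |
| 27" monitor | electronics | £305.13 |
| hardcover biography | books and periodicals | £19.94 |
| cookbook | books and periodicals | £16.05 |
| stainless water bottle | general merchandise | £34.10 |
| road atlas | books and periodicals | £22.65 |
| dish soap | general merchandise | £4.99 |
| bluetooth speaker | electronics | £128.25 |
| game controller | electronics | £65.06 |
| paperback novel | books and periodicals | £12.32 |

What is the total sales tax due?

£61.46

Smartwatch £437.53: electronics, £300.00 or more → 8% → £35.00
Children's picture book £10.59: books and periodicals → 0% → £0.00
27" monitor £305.13: electronics, £300.00 or more → 8% → £24.41
Hardcover biography £19.94: books and periodicals → 0% → £0.00
Cookbook £16.05: books and periodicals → 0% → £0.00
Stainless water bottle £34.10: general merchandise → 5.25% → £1.79
Road atlas £22.65: books and periodicals → 0% → £0.00
Dish soap £4.99: general merchandise → 5.25% → £0.26
Bluetooth speaker £128.25: electronics, under £300.00 → 0% → £0.00
Game controller £65.06: electronics, under £300.00 → 0% → £0.00
Paperback novel £12.32: books and periodicals → 0% → £0.00
Total tax = £35.00 + £24.41 + £1.79 + £0.26 = £61.46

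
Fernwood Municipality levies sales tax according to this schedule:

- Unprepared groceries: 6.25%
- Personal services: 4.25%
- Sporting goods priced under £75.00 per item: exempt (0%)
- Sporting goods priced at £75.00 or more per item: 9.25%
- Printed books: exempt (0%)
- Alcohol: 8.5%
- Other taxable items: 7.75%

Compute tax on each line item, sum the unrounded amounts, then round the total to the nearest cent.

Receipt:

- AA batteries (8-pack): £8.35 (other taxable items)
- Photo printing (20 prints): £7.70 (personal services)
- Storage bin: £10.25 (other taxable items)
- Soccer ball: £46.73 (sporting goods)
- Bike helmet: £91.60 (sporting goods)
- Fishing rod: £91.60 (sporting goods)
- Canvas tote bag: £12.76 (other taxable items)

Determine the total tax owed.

£19.70

AA batteries (8-pack) £8.35: other taxable items → 7.75% → £0.647125
Photo printing (20 prints) £7.70: personal services → 4.25% → £0.32725
Storage bin £10.25: other taxable items → 7.75% → £0.794375
Soccer ball £46.73: sporting goods, under £75.00 → 0% → £0.00
Bike helmet £91.60: sporting goods, £75.00 or more → 9.25% → £8.473
Fishing rod £91.60: sporting goods, £75.00 or more → 9.25% → £8.473
Canvas tote bag £12.76: other taxable items → 7.75% → £0.9889
Unrounded tax sum = £19.70365 → £19.70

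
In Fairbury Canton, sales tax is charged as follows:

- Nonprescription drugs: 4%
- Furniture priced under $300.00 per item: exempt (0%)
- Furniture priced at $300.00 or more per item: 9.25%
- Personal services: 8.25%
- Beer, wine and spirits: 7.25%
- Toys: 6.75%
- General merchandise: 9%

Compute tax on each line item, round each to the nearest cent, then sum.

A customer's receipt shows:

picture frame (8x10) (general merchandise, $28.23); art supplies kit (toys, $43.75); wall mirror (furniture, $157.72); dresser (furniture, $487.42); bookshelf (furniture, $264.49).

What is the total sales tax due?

Picture frame (8x10) $28.23: general merchandise → 9% → $2.54
Art supplies kit $43.75: toys → 6.75% → $2.95
Wall mirror $157.72: furniture, under $300.00 → 0% → $0.00
Dresser $487.42: furniture, $300.00 or more → 9.25% → $45.09
Bookshelf $264.49: furniture, under $300.00 → 0% → $0.00
Total tax = $2.54 + $2.95 + $45.09 = $50.58

$50.58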